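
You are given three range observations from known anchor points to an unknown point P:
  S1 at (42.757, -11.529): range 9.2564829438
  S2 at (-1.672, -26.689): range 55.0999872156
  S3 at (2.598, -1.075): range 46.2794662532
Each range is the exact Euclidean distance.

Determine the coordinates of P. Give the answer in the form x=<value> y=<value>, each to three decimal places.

eq1: (x − 42.757)² + (y + 11.529)² = 9.2564829438²
eq2: (x + 1.672)² + (y + 26.689)² = 55.0999872156²
eq3: (x − 2.598)² + (y + 1.075)² = 46.2794662532²
eq2−eq3, eq2−eq1 (x²,y² cancel):
  8.540·x + 51.228·y = 187.026518
  88.858·x + 30.320·y = 4196.306700
det = 8.540·30.320 − 51.228·88.858 = -4293.084824
x = (187.026518·30.320 − 51.228·4196.306700) / -4293.084824 = 48.752299
y = (8.540·4196.306700 − 187.026518·88.858) / -4293.084824 = -4.476421

x=48.752 y=-4.476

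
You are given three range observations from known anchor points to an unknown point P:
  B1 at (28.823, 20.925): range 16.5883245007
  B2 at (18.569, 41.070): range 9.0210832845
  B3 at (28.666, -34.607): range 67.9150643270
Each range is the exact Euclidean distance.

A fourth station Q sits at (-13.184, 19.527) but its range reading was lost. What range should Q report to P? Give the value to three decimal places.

32.476

eq1: (x − 28.823)² + (y − 20.925)² = 16.5883245007²
eq2: (x − 18.569)² + (y − 41.070)² = 9.0210832845²
eq3: (x − 28.666)² + (y + 34.607)² = 67.9150643270²
eq3−eq2, eq3−eq1 (x²,y² cancel):
  -20.194·x + 151.354·y = 4543.244675
  0.314·x + 111.064·y = 3586.520402
det = -20.194·111.064 − 151.354·0.314 = -2290.351572
x = (4543.244675·111.064 − 151.354·3586.520402) / -2290.351572 = 16.697560
y = (-20.194·3586.520402 − 4543.244675·0.314) / -2290.351572 = 32.245168
|P − Q| = √((16.697560 − -13.184)² + (32.245168 − 19.527)²) = 32.475520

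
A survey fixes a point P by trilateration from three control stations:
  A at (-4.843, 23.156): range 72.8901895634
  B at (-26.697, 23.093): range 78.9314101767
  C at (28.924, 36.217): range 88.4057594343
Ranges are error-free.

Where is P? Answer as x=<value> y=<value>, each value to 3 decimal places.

eq1: (x + 4.843)² + (y − 23.156)² = 72.8901895634²
eq2: (x + 26.697)² + (y − 23.093)² = 78.9314101767²
eq3: (x − 28.924)² + (y − 36.217)² = 88.4057594343²
eq2−eq1, eq2−eq3 (x²,y² cancel):
  43.708·x + 0.126·y = 230.826305
  111.242·x + 26.248·y = -683.158382
det = 43.708·26.248 − 0.126·111.242 = 1133.231092
x = (230.826305·26.248 − 0.126·-683.158382) / 1133.231092 = 5.422378
y = (43.708·-683.158382 − 230.826305·111.242) / 1133.231092 = -49.007715

x=5.422 y=-49.008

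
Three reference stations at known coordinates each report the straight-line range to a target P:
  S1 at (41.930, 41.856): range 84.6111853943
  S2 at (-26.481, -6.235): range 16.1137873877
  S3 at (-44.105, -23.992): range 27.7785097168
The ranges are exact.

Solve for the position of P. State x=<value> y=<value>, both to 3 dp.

eq1: (x − 41.930)² + (y − 41.856)² = 84.6111853943²
eq2: (x + 26.481)² + (y + 6.235)² = 16.1137873877²
eq3: (x + 44.105)² + (y + 23.992)² = 27.7785097168²
eq1−eq3, eq1−eq2 (x²,y² cancel):
  -172.070·x − 131.696·y = 5398.224545
  -136.822·x − 96.182·y = 4129.467500
det = -172.070·-96.182 − -131.696·-136.822 = -1468.873372
x = (5398.224545·-96.182 − -131.696·4129.467500) / -1468.873372 = -16.762724
y = (-172.070·4129.467500 − 5398.224545·-136.822) / -1468.873372 = -19.088375

x=-16.763 y=-19.088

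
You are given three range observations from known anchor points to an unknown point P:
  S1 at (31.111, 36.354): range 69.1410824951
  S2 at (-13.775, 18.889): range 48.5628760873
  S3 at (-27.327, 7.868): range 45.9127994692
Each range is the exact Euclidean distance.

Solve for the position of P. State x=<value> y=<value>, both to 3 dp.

eq1: (x − 31.111)² + (y − 36.354)² = 69.1410824951²
eq2: (x + 13.775)² + (y − 18.889)² = 48.5628760873²
eq3: (x + 27.327)² + (y − 7.868)² = 45.9127994692²
eq2−eq3, eq2−eq1 (x²,y² cancel):
  -27.104·x − 22.042·y = 512.493186
  89.772·x + 34.930·y = -679.173664
det = -27.104·34.930 − -22.042·89.772 = 1032.011704
x = (512.493186·34.930 − -22.042·-679.173664) / 1032.011704 = 2.840124
y = (-27.104·-679.173664 − 512.493186·89.772) / 1032.011704 = -26.743122

x=2.840 y=-26.743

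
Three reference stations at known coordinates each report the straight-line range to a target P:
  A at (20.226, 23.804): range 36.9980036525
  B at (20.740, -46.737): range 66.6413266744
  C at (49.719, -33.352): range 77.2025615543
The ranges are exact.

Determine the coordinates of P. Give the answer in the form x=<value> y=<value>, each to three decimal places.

eq1: (x − 20.226)² + (y − 23.804)² = 36.9980036525²
eq2: (x − 20.740)² + (y + 46.737)² = 66.6413266744²
eq3: (x − 49.719)² + (y + 33.352)² = 77.2025615543²
eq3−eq1, eq3−eq2 (x²,y² cancel):
  -58.986·x + 114.312·y = 1982.769863
  -57.958·x − 26.770·y = 549.328994
det = -58.986·-26.770 − 114.312·-57.958 = 8204.350116
x = (1982.769863·-26.770 − 114.312·549.328994) / 8204.350116 = -14.123440
y = (-58.986·549.328994 − 1982.769863·-57.958) / 8204.350116 = 10.057427

x=-14.123 y=10.057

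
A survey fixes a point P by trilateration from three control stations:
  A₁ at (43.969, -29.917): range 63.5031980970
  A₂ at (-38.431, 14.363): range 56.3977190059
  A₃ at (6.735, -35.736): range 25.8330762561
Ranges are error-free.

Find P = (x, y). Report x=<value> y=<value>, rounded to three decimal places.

eq1: (x − 43.969)² + (y + 29.917)² = 63.5031980970²
eq2: (x + 38.431)² + (y − 14.363)² = 56.3977190059²
eq3: (x − 6.735)² + (y + 35.736)² = 25.8330762561²
eq1−eq3, eq1−eq2 (x²,y² cancel):
  -74.468·x − 11.638·y = 1859.430411
  -164.800·x + 88.560·y = -293.108861
det = -74.468·88.560 − -11.638·-164.800 = -8512.828480
x = (1859.430411·88.560 − -11.638·-293.108861) / -8512.828480 = -18.943170
y = (-74.468·-293.108861 − 1859.430411·-164.800) / -8512.828480 = -38.560787

x=-18.943 y=-38.561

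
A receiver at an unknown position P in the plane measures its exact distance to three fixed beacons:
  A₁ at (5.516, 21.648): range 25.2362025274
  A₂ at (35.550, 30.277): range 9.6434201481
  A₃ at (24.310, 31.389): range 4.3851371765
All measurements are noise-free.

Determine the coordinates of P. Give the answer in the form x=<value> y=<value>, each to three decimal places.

x=27.043 y=34.818

eq1: (x − 5.516)² + (y − 21.648)² = 25.2362025274²
eq2: (x − 35.550)² + (y − 30.277)² = 9.6434201481²
eq3: (x − 24.310)² + (y − 31.389)² = 4.3851371765²
eq2−eq3, eq2−eq1 (x²,y² cancel):
  -22.480·x + 2.224·y = -530.487684
  -60.068·x − 17.258·y = -2225.307435
det = -22.480·-17.258 − 2.224·-60.068 = 521.551072
x = (-530.487684·-17.258 − 2.224·-2225.307435) / 521.551072 = 27.042874
y = (-22.480·-2225.307435 − -530.487684·-60.068) / 521.551072 = 34.818406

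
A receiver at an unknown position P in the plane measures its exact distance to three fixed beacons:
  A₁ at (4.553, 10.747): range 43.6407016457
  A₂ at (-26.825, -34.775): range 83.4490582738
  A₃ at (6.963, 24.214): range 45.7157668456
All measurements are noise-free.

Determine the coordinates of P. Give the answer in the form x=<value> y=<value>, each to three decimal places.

eq1: (x − 4.553)² + (y − 10.747)² = 43.6407016457²
eq2: (x + 26.825)² + (y + 34.775)² = 83.4490582738²
eq3: (x − 6.963)² + (y − 24.214)² = 45.7157668456²
eq1−eq2, eq1−eq3 (x²,y² cancel):
  -62.756·x − 91.044·y = -3266.581055
  4.820·x + 26.934·y = 313.152849
det = -62.756·26.934 − -91.044·4.820 = -1251.438024
x = (-3266.581055·26.934 − -91.044·313.152849) / -1251.438024 = 47.522454
y = (-62.756·313.152849 − -3266.581055·4.820) / -1251.438024 = 3.122248

x=47.522 y=3.122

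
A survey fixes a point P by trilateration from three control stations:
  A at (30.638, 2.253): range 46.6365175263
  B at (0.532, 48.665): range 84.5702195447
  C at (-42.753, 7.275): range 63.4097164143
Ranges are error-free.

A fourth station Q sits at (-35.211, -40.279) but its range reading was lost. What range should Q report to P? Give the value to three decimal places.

eq1: (x − 30.638)² + (y − 2.253)² = 46.6365175263²
eq2: (x − 0.532)² + (y − 48.665)² = 84.5702195447²
eq3: (x + 42.753)² + (y − 7.275)² = 63.4097164143²
eq3−eq1, eq3−eq2 (x²,y² cancel):
  146.782·x − 10.044·y = 908.845788
  86.570·x + 82.780·y = -2643.509283
det = 146.782·82.780 − -10.044·86.570 = 13020.123040
x = (908.845788·82.780 − -10.044·-2643.509283) / 13020.123040 = 3.739047
y = (146.782·-2643.509283 − 908.845788·86.570) / 13020.123040 = -35.844389
|P − Q| = √((3.739047 − -35.211)² + (-35.844389 − -40.279)²) = 39.201682

39.202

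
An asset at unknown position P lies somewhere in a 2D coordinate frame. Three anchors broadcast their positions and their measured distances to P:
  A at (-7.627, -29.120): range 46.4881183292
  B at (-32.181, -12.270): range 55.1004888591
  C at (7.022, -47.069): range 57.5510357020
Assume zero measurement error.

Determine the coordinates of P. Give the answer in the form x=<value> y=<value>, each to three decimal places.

x=18.512 y=9.323

eq1: (x + 7.627)² + (y + 29.120)² = 46.4881183292²
eq2: (x + 32.181)² + (y + 12.270)² = 55.1004888591²
eq3: (x − 7.022)² + (y + 47.069)² = 57.5510357020²
eq1−eq2, eq1−eq3 (x²,y² cancel):
  -49.108·x + 33.700·y = -594.894595
  29.298·x − 35.898·y = 207.677151
det = -49.108·-35.898 − 33.700·29.298 = 775.536384
x = (-594.894595·-35.898 − 33.700·207.677151) / 775.536384 = 18.512099
y = (-49.108·207.677151 − -594.894595·29.298) / 775.536384 = 9.323370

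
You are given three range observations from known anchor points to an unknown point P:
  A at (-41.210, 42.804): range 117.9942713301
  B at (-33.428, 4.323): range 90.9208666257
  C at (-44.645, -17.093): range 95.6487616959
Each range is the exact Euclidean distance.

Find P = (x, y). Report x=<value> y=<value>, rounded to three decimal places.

eq1: (x + 41.210)² + (y − 42.804)² = 117.9942713301²
eq2: (x + 33.428)² + (y − 4.323)² = 90.9208666257²
eq3: (x + 44.645)² + (y + 17.093)² = 95.6487616959²
eq2−eq3, eq2−eq1 (x²,y² cancel):
  -22.434·x − 42.832·y = 267.145535
  -15.564·x + 76.962·y = -3261.717076
det = -22.434·76.962 − -42.832·-15.564 = -2393.202756
x = (267.145535·76.962 − -42.832·-3261.717076) / -2393.202756 = 49.785089
y = (-22.434·-3261.717076 − 267.145535·-15.564) / -2393.202756 = -32.312855

x=49.785 y=-32.313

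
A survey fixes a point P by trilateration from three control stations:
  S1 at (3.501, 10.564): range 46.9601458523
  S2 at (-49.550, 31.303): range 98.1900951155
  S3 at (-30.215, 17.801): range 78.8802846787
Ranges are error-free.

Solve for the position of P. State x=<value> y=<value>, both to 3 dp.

x=48.393 y=24.346

eq1: (x − 3.501)² + (y − 10.564)² = 46.9601458523²
eq2: (x + 49.550)² + (y − 31.303)² = 98.1900951155²
eq3: (x + 30.215)² + (y − 17.801)² = 78.8802846787²
eq2−eq1, eq2−eq3 (x²,y² cancel):
  106.102·x − 41.478·y = 4124.814268
  38.670·x − 27.004·y = 1213.936985
det = 106.102·-27.004 − -41.478·38.670 = -1261.224148
x = (4124.814268·-27.004 − -41.478·1213.936985) / -1261.224148 = 48.393306
y = (106.102·1213.936985 − 4124.814268·38.670) / -1261.224148 = 24.345733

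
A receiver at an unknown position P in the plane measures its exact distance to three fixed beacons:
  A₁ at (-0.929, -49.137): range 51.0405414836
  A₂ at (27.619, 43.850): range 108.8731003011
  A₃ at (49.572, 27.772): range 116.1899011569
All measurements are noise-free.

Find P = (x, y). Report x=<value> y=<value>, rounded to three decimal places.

eq1: (x + 0.929)² + (y + 49.137)² = 51.0405414836²
eq2: (x − 27.619)² + (y − 43.850)² = 108.8731003011²
eq3: (x − 49.572)² + (y − 27.772)² = 116.1899011569²
eq3−eq1, eq3−eq2 (x²,y² cancel):
  -101.002·x − 153.818·y = 10081.596898
  -43.906·x + 32.156·y = 1103.705655
det = -101.002·32.156 − -153.818·-43.906 = -10001.353420
x = (10081.596898·32.156 − -153.818·1103.705655) / -10001.353420 = -49.388678
y = (-101.002·1103.705655 − 10081.596898·-43.906) / -10001.353420 = -33.112130

x=-49.389 y=-33.112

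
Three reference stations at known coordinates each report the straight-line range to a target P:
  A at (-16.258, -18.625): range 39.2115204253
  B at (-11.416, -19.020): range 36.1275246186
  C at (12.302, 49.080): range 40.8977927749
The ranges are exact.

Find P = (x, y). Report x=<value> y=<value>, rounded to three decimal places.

x=12.359 y=8.182

eq1: (x + 16.258)² + (y + 18.625)² = 39.2115204253²
eq2: (x + 11.416)² + (y + 19.020)² = 36.1275246186²
eq3: (x − 12.302)² + (y − 49.080)² = 40.8977927749²
eq1−eq2, eq1−eq3 (x²,y² cancel):
  9.684·x − 0.790·y = 113.217566
  57.120·x + 135.410·y = 1813.886295
det = 9.684·135.410 − -0.790·57.120 = 1356.435240
x = (113.217566·135.410 − -0.790·1813.886295) / 1356.435240 = 12.358689
y = (9.684·1813.886295 − 113.217566·57.120) / 1356.435240 = 8.182247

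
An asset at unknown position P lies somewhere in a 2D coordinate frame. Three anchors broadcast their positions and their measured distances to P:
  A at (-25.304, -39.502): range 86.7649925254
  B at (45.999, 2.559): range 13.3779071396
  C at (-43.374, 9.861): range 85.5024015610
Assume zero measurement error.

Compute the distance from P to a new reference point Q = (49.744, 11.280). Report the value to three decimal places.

eq1: (x + 25.304)² + (y + 39.502)² = 86.7649925254²
eq2: (x − 45.999)² + (y − 2.559)² = 13.3779071396²
eq3: (x + 43.374)² + (y − 9.861)² = 85.5024015610²
eq1−eq2, eq1−eq3 (x²,y² cancel):
  142.606·x + 84.122·y = 7270.951590
  -36.140·x + 98.726·y = -4.653968
det = 142.606·98.726 − 84.122·-36.140 = 17119.089036
x = (7270.951590·98.726 − 84.122·-4.653968) / 17119.089036 = 41.954538
y = (142.606·-4.653968 − 7270.951590·-36.140) / 17119.089036 = 15.310891
|P − Q| = √((41.954538 − 49.744)² + (15.310891 − 11.280)²) = 8.770622

8.771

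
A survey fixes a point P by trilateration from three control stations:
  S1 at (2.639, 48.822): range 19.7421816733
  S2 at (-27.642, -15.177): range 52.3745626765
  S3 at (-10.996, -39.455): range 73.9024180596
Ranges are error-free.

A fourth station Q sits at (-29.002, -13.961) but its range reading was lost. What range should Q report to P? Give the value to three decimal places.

eq1: (x − 2.639)² + (y − 48.822)² = 19.7421816733²
eq2: (x + 27.642)² + (y + 15.177)² = 52.3745626765²
eq3: (x + 10.996)² + (y + 39.455)² = 73.9024180596²
eq2−eq3, eq2−eq1 (x²,y² cancel):
  33.292·x − 48.556·y = -2035.285031
  60.562·x + 127.998·y = 3749.471590
det = 33.292·127.998 − -48.556·60.562 = 7201.957888
x = (-2035.285031·127.998 − -48.556·3749.471590) / 7201.957888 = -10.893298
y = (33.292·3749.471590 − -2035.285031·60.562) / 7201.957888 = 34.447347
|P − Q| = √((-10.893298 − -29.002)² + (34.447347 − -13.961)²) = 51.684554

51.685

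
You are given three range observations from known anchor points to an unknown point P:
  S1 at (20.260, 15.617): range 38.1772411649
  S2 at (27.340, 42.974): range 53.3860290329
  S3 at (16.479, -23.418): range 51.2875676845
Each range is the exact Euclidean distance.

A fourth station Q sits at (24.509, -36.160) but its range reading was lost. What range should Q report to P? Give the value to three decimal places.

66.176

eq1: (x − 20.260)² + (y − 15.617)² = 38.1772411649²
eq2: (x − 27.340)² + (y − 42.974)² = 53.3860290329²
eq3: (x − 16.479)² + (y + 23.418)² = 51.2875676845²
eq1−eq2, eq1−eq3 (x²,y² cancel):
  14.160·x + 54.714·y = 547.315634
  -7.562·x − 78.070·y = -1007.310980
det = 14.160·-78.070 − 54.714·-7.562 = -691.723932
x = (547.315634·-78.070 − 54.714·-1007.310980) / -691.723932 = -17.904659
y = (14.160·-1007.310980 − 547.315634·-7.562) / -691.723932 = 14.636941
|P − Q| = √((-17.904659 − 24.509)² + (14.636941 − -36.160)²) = 66.175885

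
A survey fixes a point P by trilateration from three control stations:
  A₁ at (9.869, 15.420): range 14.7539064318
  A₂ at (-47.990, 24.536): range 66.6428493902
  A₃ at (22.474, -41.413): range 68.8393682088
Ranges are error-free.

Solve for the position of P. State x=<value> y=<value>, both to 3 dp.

x=18.595 y=27.317

eq1: (x − 9.869)² + (y − 15.420)² = 14.7539064318²
eq2: (x + 47.990)² + (y − 24.536)² = 66.6428493902²
eq3: (x − 22.474)² + (y + 41.413)² = 68.8393682088²
eq1−eq3, eq1−eq2 (x²,y² cancel):
  25.210·x − 113.666·y = -2636.237176
  -115.718·x + 18.232·y = -1653.709785
det = 25.210·18.232 − -113.666·-115.718 = -12693.573468
x = (-2636.237176·18.232 − -113.666·-1653.709785) / -12693.573468 = 18.594799
y = (25.210·-1653.709785 − -2636.237176·-115.718) / -12693.573468 = 27.316982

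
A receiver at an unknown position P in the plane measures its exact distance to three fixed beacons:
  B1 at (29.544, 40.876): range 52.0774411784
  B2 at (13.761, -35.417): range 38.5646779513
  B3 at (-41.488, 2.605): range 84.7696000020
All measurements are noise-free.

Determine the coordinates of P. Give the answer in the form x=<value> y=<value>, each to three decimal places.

x=42.400 y=-9.590

eq1: (x − 29.544)² + (y − 40.876)² = 52.0774411784²
eq2: (x − 13.761)² + (y + 35.417)² = 38.5646779513²
eq3: (x + 41.488)² + (y − 2.605)² = 84.7696000020²
eq2−eq1, eq2−eq3 (x²,y² cancel):
  31.566·x + 152.586·y = -124.859192
  -110.498·x + 76.044·y = -5414.339540
det = 31.566·76.044 − 152.586·-110.498 = 19260.852732
x = (-124.859192·76.044 − 152.586·-5414.339540) / 19260.852732 = 42.399868
y = (31.566·-5414.339540 − -124.859192·-110.498) / 19260.852732 = -9.589697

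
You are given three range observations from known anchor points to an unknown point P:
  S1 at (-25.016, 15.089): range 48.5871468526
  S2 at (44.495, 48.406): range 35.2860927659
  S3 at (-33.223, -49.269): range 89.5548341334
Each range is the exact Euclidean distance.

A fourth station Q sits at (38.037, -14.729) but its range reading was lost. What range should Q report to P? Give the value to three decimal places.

eq1: (x + 25.016)² + (y − 15.089)² = 48.5871468526²
eq2: (x − 44.495)² + (y − 48.406)² = 35.2860927659²
eq3: (x + 33.223)² + (y + 49.269)² = 89.5548341334²
eq1−eq3, eq1−eq2 (x²,y² cancel):
  -16.414·x − 128.716·y = -2981.633564
  139.022·x + 66.634·y = 4585.070181
det = -16.414·66.634 − -128.716·139.022 = 16800.625276
x = (-2981.633564·66.634 − -128.716·4585.070181) / 16800.625276 = 23.302330
y = (-16.414·4585.070181 − -2981.633564·139.022) / 16800.625276 = 20.192898
|P − Q| = √((23.302330 − 38.037)² + (20.192898 − -14.729)²) = 37.903159

37.903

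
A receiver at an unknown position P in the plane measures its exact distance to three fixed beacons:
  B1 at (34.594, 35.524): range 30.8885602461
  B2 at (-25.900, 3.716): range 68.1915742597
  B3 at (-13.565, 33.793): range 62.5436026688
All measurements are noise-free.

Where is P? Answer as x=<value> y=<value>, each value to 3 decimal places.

eq1: (x − 34.594)² + (y − 35.524)² = 30.8885602461²
eq2: (x + 25.900)² + (y − 3.716)² = 68.1915742597²
eq3: (x + 13.565)² + (y − 33.793)² = 62.5436026688²
eq2−eq3, eq2−eq1 (x²,y² cancel):
  24.670·x + 60.154·y = 1379.745983
  120.988·x + 63.616·y = 5470.068402
det = 24.670·63.616 − 60.154·120.988 = -5708.505432
x = (1379.745983·63.616 − 60.154·5470.068402) / -5708.505432 = 42.265454
y = (24.670·5470.068402 − 1379.745983·120.988) / -5708.505432 = 5.603239

x=42.265 y=5.603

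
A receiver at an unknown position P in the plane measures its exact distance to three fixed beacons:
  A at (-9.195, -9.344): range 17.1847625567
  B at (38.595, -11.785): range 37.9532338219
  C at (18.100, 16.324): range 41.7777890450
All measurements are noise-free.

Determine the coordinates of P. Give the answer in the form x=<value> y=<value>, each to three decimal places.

eq1: (x + 9.195)² + (y + 9.344)² = 17.1847625567²
eq2: (x − 38.595)² + (y + 11.785)² = 37.9532338219²
eq3: (x − 18.100)² + (y − 16.324)² = 41.7777890450²
eq1−eq2, eq1−eq3 (x²,y² cancel):
  95.580·x − 4.882·y = 311.469996
  54.590·x + 51.336·y = -1027.842978
det = 95.580·51.336 − -4.882·54.590 = 5173.203260
x = (311.469996·51.336 − -4.882·-1027.842978) / 5173.203260 = 2.120871
y = (95.580·-1027.842978 − 311.469996·54.590) / 5173.203260 = -22.277180

x=2.121 y=-22.277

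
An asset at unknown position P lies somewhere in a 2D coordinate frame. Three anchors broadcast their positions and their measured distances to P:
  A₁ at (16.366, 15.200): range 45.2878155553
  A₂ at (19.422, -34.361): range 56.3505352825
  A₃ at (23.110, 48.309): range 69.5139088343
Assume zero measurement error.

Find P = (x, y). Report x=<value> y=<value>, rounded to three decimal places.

x=-25.948 y=-0.940

eq1: (x − 16.366)² + (y − 15.200)² = 45.2878155553²
eq2: (x − 19.422)² + (y + 34.361)² = 56.3505352825²
eq3: (x − 23.110)² + (y − 48.309)² = 69.5139088343²
eq2−eq3, eq2−eq1 (x²,y² cancel):
  7.376·x + 165.340·y = -346.861519
  -6.112·x + 99.122·y = 65.390140
det = 7.376·99.122 − 165.340·-6.112 = 1741.681952
x = (-346.861519·99.122 − 165.340·65.390140) / 1741.681952 = -25.948029
y = (7.376·65.390140 − -346.861519·-6.112) / 1741.681952 = -0.940298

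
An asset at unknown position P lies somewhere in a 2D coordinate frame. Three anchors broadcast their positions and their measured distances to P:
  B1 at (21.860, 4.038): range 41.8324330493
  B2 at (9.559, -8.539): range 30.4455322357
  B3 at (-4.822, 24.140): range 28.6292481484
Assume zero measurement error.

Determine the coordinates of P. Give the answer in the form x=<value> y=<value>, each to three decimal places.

eq1: (x − 21.860)² + (y − 4.038)² = 41.8324330493²
eq2: (x − 9.559)² + (y + 8.539)² = 30.4455322357²
eq3: (x + 4.822)² + (y − 24.140)² = 28.6292481484²
eq1−eq3, eq1−eq2 (x²,y² cancel):
  -53.364·x + 40.204·y = 1042.144845
  -24.602·x − 25.154·y = 493.145980
det = -53.364·-25.154 − 40.204·-24.602 = 2331.416864
x = (1042.144845·-25.154 − 40.204·493.145980) / 2331.416864 = -19.747885
y = (-53.364·493.145980 − 1042.144845·-24.602) / 2331.416864 = -0.290551

x=-19.748 y=-0.291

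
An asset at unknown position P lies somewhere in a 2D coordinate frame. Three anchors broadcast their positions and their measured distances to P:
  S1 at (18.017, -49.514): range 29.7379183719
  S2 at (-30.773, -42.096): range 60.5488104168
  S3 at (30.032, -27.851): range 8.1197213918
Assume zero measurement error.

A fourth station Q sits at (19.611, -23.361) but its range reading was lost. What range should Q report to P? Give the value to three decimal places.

eq1: (x − 18.017)² + (y + 49.514)² = 29.7379183719²
eq2: (x + 30.773)² + (y + 42.096)² = 60.5488104168²
eq3: (x − 30.032)² + (y + 27.851)² = 8.1197213918²
eq3−eq1, eq3−eq2 (x²,y² cancel):
  -24.030·x − 43.326·y = 280.235346
  -121.610·x − 28.490·y = -2558.777047
det = -24.030·-28.490 − -43.326·-121.610 = -4584.260160
x = (280.235346·-28.490 − -43.326·-2558.777047) / -4584.260160 = 25.924680
y = (-24.030·-2558.777047 − 280.235346·-121.610) / -4584.260160 = -20.846730
|P − Q| = √((25.924680 − 19.611)² + (-20.846730 − -23.361)²) = 6.795890

6.796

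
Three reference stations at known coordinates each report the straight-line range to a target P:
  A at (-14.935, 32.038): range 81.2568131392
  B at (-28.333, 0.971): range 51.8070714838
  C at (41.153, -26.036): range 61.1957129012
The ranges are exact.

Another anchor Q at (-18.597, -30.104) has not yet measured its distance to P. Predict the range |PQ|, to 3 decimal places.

eq1: (x + 14.935)² + (y − 32.038)² = 81.2568131392²
eq2: (x + 28.333)² + (y − 0.971)² = 51.8070714838²
eq3: (x − 41.153)² + (y + 26.036)² = 61.1957129012²
eq1−eq2, eq1−eq3 (x²,y² cancel):
  -26.796·x − 62.134·y = 3472.911087
  112.176·x − 116.148·y = 3979.709440
det = -26.796·-116.148 − -62.134·112.176 = 10082.245392
x = (3472.911087·-116.148 − -62.134·3979.709440) / 10082.245392 = -15.482306
y = (-26.796·3979.709440 − 3472.911087·112.176) / 10082.245392 = -49.216970
|P − Q| = √((-15.482306 − -18.597)² + (-49.216970 − -30.104)²) = 19.365096

19.365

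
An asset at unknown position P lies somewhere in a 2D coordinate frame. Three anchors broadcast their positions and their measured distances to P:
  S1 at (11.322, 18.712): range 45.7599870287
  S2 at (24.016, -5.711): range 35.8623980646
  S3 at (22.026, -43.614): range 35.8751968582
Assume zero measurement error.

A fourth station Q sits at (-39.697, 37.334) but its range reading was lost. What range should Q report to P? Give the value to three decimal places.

eq1: (x − 11.322)² + (y − 18.712)² = 45.7599870287²
eq2: (x − 24.016)² + (y + 5.711)² = 35.8623980646²
eq3: (x − 22.026)² + (y + 43.614)² = 35.8751968582²
eq2−eq3, eq2−eq1 (x²,y² cancel):
  -3.980·x − 75.806·y = 1777.023740
  -25.388·x + 48.846·y = -938.921967
det = -3.980·48.846 − -75.806·-25.388 = -2118.969808
x = (1777.023740·48.846 − -75.806·-938.921967) / -2118.969808 = -7.373669
y = (-3.980·-938.921967 − 1777.023740·-25.388) / -2118.969808 = -23.054594
|P − Q| = √((-7.373669 − -39.697)² + (-23.054594 − 37.334)²) = 68.495109

68.495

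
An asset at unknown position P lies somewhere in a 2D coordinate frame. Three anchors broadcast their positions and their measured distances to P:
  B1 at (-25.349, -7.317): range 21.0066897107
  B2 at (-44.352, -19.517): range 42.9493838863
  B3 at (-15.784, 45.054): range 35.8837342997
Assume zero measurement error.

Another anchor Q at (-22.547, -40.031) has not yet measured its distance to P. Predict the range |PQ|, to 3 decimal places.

eq1: (x + 25.349)² + (y + 7.317)² = 21.0066897107²
eq2: (x + 44.352)² + (y + 19.517)² = 42.9493838863²
eq3: (x + 15.784)² + (y − 45.054)² = 35.8837342997²
eq3−eq1, eq3−eq2 (x²,y² cancel):
  -19.130·x − 104.742·y = -736.525907
  -57.136·x − 129.142·y = -487.991568
det = -19.130·-129.142 − -104.742·-57.136 = -3514.052452
x = (-736.525907·-129.142 − -104.742·-487.991568) / -3514.052452 = -12.522071
y = (-19.130·-487.991568 − -736.525907·-57.136) / -3514.052452 = 9.318832
|P − Q| = √((-12.522071 − -22.547)² + (9.318832 − -40.031)²) = 50.357771

50.358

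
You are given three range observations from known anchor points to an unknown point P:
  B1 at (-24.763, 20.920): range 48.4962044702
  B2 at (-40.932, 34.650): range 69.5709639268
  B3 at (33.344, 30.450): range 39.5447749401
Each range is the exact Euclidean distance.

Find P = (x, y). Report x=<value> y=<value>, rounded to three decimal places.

x=16.129 y=-5.151

eq1: (x + 24.763)² + (y − 20.920)² = 48.4962044702²
eq2: (x + 40.932)² + (y − 34.650)² = 69.5709639268²
eq3: (x − 33.344)² + (y − 30.450)² = 39.5447749401²
eq1−eq2, eq1−eq3 (x²,y² cancel):
  -32.338·x + 27.460·y = -663.038619
  116.214·x + 19.060·y = 1776.264890
det = -32.338·19.060 − 27.460·116.214 = -3807.598720
x = (-663.038619·19.060 − 27.460·1776.264890) / -3807.598720 = 16.129260
y = (-32.338·1776.264890 − -663.038619·116.214) / -3807.598720 = -5.151151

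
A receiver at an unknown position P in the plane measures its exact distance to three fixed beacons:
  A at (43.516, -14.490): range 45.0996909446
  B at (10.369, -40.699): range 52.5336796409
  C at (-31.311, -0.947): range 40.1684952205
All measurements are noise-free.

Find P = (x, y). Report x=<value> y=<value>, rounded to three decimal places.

eq1: (x − 43.516)² + (y + 14.490)² = 45.0996909446²
eq2: (x − 10.369)² + (y + 40.699)² = 52.5336796409²
eq3: (x + 31.311)² + (y + 0.947)² = 40.1684952205²
eq3−eq1, eq3−eq2 (x²,y² cancel):
  149.654·x − 27.086·y = 701.852711
  83.360·x − 79.504·y = -363.630256
det = 149.654·-79.504 − -27.086·83.360 = -9640.202656
x = (701.852711·-79.504 − -27.086·-363.630256) / -9640.202656 = 6.809959
y = (149.654·-363.630256 − 701.852711·83.360) / -9640.202656 = 11.713982

x=6.810 y=11.714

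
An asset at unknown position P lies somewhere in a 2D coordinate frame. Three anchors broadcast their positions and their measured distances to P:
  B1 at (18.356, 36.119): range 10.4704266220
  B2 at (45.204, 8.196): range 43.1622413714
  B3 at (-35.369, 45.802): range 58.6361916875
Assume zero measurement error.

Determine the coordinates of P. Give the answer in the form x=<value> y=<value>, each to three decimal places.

x=23.266 y=45.367

eq1: (x − 18.356)² + (y − 36.119)² = 10.4704266220²
eq2: (x − 45.204)² + (y − 8.196)² = 43.1622413714²
eq3: (x + 35.369)² + (y − 45.802)² = 58.6361916875²
eq1−eq3, eq1−eq2 (x²,y² cancel):
  -107.450·x + 19.366·y = -1621.308674
  53.696·x − 55.846·y = -1284.298112
det = -107.450·-55.846 − 19.366·53.696 = 4960.775964
x = (-1621.308674·-55.846 − 19.366·-1284.298112) / 4960.775964 = 23.265578
y = (-107.450·-1284.298112 − -1621.308674·53.696) / 4960.775964 = 45.367020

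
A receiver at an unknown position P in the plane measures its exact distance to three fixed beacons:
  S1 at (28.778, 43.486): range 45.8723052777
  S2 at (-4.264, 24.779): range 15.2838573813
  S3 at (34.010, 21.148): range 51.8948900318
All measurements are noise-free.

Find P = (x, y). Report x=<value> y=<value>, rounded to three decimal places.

x=-16.176 y=34.355

eq1: (x − 28.778)² + (y − 43.486)² = 45.8723052777²
eq2: (x + 4.264)² + (y − 24.779)² = 15.2838573813²
eq3: (x − 34.010)² + (y − 21.148)² = 51.8948900318²
eq2−eq3, eq2−eq1 (x²,y² cancel):
  76.548·x − 7.262·y = -1487.745848
  66.084·x + 37.414·y = 216.352848
det = 76.548·37.414 − -7.262·66.084 = 3343.868880
x = (-1487.745848·37.414 − -7.262·216.352848) / 3343.868880 = -16.176283
y = (76.548·216.352848 − -1487.745848·66.084) / 3343.868880 = 34.354689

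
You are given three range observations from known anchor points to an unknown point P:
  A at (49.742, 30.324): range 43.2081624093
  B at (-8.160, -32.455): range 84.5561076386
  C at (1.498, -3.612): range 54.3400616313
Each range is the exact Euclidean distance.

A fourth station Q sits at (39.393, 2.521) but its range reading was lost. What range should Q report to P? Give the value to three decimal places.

55.094

eq1: (x − 49.742)² + (y − 30.324)² = 43.2081624093²
eq2: (x + 8.160)² + (y + 32.455)² = 84.5561076386²
eq3: (x − 1.498)² + (y + 3.612)² = 54.3400616313²
eq1−eq3, eq1−eq2 (x²,y² cancel):
  -96.488·x − 67.872·y = -4464.417991
  -115.804·x − 125.558·y = -7556.688955
det = -96.488·-125.558 − -67.872·-115.804 = 4254.991216
x = (-4464.417991·-125.558 − -67.872·-7556.688955) / 4254.991216 = 11.199976
y = (-96.488·-7556.688955 − -4464.417991·-115.804) / 4254.991216 = 49.854943
|P − Q| = √((11.199976 − 39.393)² + (49.854943 − 2.521)²) = 55.093999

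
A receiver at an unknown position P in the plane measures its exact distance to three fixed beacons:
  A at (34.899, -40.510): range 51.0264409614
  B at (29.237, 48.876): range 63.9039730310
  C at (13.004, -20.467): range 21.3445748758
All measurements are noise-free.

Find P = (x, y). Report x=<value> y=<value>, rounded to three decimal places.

eq1: (x − 34.899)² + (y + 40.510)² = 51.0264409614²
eq2: (x − 29.237)² + (y − 48.876)² = 63.9039730310²
eq3: (x − 13.004)² + (y + 20.467)² = 21.3445748758²
eq2−eq3, eq2−eq1 (x²,y² cancel):
  -32.466·x − 138.686·y = 972.463453
  11.324·x − 178.772·y = 1095.354848
det = -32.466·-178.772 − -138.686·11.324 = 7374.492016
x = (972.463453·-178.772 − -138.686·1095.354848) / 7374.492016 = -2.974965
y = (-32.466·1095.354848 − 972.463453·11.324) / 7374.492016 = -6.315549

x=-2.975 y=-6.316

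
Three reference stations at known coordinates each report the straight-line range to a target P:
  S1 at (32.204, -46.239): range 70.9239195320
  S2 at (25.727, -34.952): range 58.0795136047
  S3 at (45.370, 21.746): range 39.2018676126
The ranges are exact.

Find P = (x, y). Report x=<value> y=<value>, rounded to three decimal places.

eq1: (x − 32.204)² + (y + 46.239)² = 70.9239195320²
eq2: (x − 25.727)² + (y + 34.952)² = 58.0795136047²
eq3: (x − 45.370)² + (y − 21.746)² = 39.2018676126²
eq1−eq3, eq1−eq2 (x²,y² cancel):
  26.332·x + 135.970·y = 2849.598616
  -12.954·x + 22.574·y = 365.350557
det = 26.332·22.574 − 135.970·-12.954 = 2355.773948
x = (2849.598616·22.574 − 135.970·365.350557) / 2355.773948 = 6.218816
y = (26.332·365.350557 − 2849.598616·-12.954) / 2355.773948 = 19.753216

x=6.219 y=19.753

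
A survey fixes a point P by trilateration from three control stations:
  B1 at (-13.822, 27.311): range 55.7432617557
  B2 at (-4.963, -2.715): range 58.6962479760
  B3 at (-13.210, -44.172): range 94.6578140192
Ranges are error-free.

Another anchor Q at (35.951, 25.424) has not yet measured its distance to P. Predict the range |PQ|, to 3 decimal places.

eq1: (x + 13.822)² + (y − 27.311)² = 55.7432617557²
eq2: (x + 4.963)² + (y + 2.715)² = 58.6962479760²
eq3: (x + 13.210)² + (y + 44.172)² = 94.6578140192²
eq2−eq1, eq2−eq3 (x²,y² cancel):
  -17.718·x + 60.052·y = 1242.874106
  -16.494·x − 82.914·y = -3421.185138
det = -17.718·-82.914 − 60.052·-16.494 = 2459.567940
x = (1242.874106·-82.914 − 60.052·-3421.185138) / 2459.567940 = 41.632250
y = (-17.718·-3421.185138 − 1242.874106·-16.494) / 2459.567940 = 32.979989
|P − Q| = √((41.632250 − 35.951)² + (32.979989 − 25.424)²) = 9.453548

9.454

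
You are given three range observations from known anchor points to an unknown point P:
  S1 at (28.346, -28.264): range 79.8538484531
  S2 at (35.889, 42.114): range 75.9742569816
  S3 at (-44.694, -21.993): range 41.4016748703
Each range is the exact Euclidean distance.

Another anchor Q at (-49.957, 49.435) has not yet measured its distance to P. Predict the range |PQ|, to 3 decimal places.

eq1: (x − 28.346)² + (y + 28.264)² = 79.8538484531²
eq2: (x − 35.889)² + (y − 42.114)² = 75.9742569816²
eq3: (x + 44.694)² + (y + 21.993)² = 41.4016748703²
eq1−eq3, eq1−eq2 (x²,y² cancel):
  -146.080·x + 12.542·y = 5541.434704
  15.086·x + 140.756·y = 2063.809294
det = -146.080·140.756 − 12.542·15.086 = -20750.845092
x = (5541.434704·140.756 − 12.542·2063.809294) / -20750.845092 = -36.340972
y = (-146.080·2063.809294 − 5541.434704·15.086) / -20750.845092 = 18.557285
|P − Q| = √((-36.340972 − -49.957)² + (18.557285 − 49.435)²) = 33.746548

33.747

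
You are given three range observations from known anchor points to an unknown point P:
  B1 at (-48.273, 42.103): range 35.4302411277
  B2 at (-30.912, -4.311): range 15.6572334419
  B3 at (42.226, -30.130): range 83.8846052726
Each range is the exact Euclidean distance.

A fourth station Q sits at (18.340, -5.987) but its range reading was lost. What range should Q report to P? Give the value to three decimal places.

eq1: (x + 48.273)² + (y − 42.103)² = 35.4302411277²
eq2: (x + 30.912)² + (y + 4.311)² = 15.6572334419²
eq3: (x − 42.226)² + (y + 30.130)² = 83.8846052726²
eq1−eq3, eq1−eq2 (x²,y² cancel):
  180.998·x − 144.466·y = -7193.418177
  34.722·x − 92.828·y = -2118.655646
det = 180.998·-92.828 − -144.466·34.722 = -11785.533892
x = (-7193.418177·-92.828 − -144.466·-2118.655646) / -11785.533892 = -30.688208
y = (180.998·-2118.655646 − -7193.418177·34.722) / -11785.533892 = 11.344634
|P − Q| = √((-30.688208 − 18.340)² + (11.344634 − -5.987)²) = 52.001449

52.001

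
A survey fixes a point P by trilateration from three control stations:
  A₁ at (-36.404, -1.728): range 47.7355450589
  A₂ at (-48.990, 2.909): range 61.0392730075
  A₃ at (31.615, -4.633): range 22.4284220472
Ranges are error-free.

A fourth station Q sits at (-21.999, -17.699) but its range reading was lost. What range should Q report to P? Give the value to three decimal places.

eq1: (x + 36.404)² + (y + 1.728)² = 47.7355450589²
eq2: (x + 48.990)² + (y − 2.909)² = 61.0392730075²
eq3: (x − 31.615)² + (y + 4.633)² = 22.4284220472²
eq1−eq2, eq1−eq3 (x²,y² cancel):
  -25.172·x + 9.274·y = -366.865406
  136.038·x − 5.810·y = 1468.383861
det = -25.172·-5.810 − 9.274·136.038 = -1115.367092
x = (-366.865406·-5.810 − 9.274·1468.383861) / -1115.367092 = 10.298227
y = (-25.172·1468.383861 − -366.865406·136.038) / -1115.367092 = -11.606473
|P − Q| = √((10.298227 − -21.999)² + (-11.606473 − -17.699)²) = 32.866849

32.867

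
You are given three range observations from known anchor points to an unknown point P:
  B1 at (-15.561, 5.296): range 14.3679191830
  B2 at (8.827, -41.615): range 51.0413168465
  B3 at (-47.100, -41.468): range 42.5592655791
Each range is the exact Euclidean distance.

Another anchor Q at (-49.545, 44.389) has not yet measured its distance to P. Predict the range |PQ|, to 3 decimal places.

eq1: (x + 15.561)² + (y − 5.296)² = 14.3679191830²
eq2: (x − 8.827)² + (y + 41.615)² = 51.0413168465²
eq3: (x + 47.100)² + (y + 41.468)² = 42.5592655791²
eq2−eq1, eq2−eq3 (x²,y² cancel):
  -48.776·x + 93.822·y = 859.247107
  -111.854·x + 0.294·y = 2922.205809
det = -48.776·0.294 − 93.822·-111.854 = 10480.025844
x = (859.247107·0.294 − 93.822·2922.205809) / 10480.025844 = -26.136822
y = (-48.776·2922.205809 − 859.247107·-111.854) / 10480.025844 = -4.429692
|P − Q| = √((-26.136822 − -49.545)² + (-4.429692 − 44.389)²) = 54.140627

54.141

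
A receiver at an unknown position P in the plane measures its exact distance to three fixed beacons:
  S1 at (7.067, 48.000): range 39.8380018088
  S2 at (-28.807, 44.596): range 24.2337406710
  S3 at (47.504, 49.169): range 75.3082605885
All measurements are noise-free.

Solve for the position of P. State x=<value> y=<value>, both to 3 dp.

x=-22.425 y=21.218

eq1: (x − 7.067)² + (y − 48.000)² = 39.8380018088²
eq2: (x + 28.807)² + (y − 44.596)² = 24.2337406710²
eq3: (x − 47.504)² + (y − 49.169)² = 75.3082605885²
eq1−eq3, eq1−eq2 (x²,y² cancel):
  80.874·x + 2.338·y = -1763.989637
  -71.748·x − 6.808·y = 1464.496177
det = 80.874·-6.808 − 2.338·-71.748 = -382.843368
x = (-1763.989637·-6.808 − 2.338·1464.496177) / -382.843368 = -22.424966
y = (80.874·1464.496177 − -1763.989637·-71.748) / -382.843368 = 21.217723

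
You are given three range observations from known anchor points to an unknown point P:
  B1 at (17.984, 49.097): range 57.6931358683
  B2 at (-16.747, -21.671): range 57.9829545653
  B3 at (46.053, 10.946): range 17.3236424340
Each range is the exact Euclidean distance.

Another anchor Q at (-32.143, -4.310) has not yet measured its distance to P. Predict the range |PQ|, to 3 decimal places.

eq1: (x − 17.984)² + (y − 49.097)² = 57.6931358683²
eq2: (x + 16.747)² + (y + 21.671)² = 57.9829545653²
eq3: (x − 46.053)² + (y − 10.946)² = 17.3236424340²
eq2−eq3, eq2−eq1 (x²,y² cancel):
  125.600·x + 65.234·y = 4552.513908
  69.462·x + 141.536·y = 2017.370509
det = 125.600·141.536 − 65.234·69.462 = 13245.637492
x = (4552.513908·141.536 − 65.234·2017.370509) / 13245.637492 = 38.710365
y = (125.600·2017.370509 − 4552.513908·69.462) / 13245.637492 = -4.744580
|P − Q| = √((38.710365 − -32.143)² + (-4.744580 − -4.310)²) = 70.854698

70.855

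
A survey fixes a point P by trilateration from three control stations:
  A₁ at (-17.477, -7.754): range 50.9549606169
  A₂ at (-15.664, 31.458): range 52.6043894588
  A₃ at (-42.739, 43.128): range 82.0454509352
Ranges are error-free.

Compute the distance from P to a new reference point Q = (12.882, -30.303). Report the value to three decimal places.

eq1: (x + 17.477)² + (y + 7.754)² = 50.9549606169²
eq2: (x + 15.664)² + (y − 31.458)² = 52.6043894588²
eq3: (x + 42.739)² + (y − 43.128)² = 82.0454509352²
eq1−eq3, eq1−eq2 (x²,y² cancel):
  -50.524·x + 101.764·y = -813.971548
  3.626·x + 78.424·y = 698.582836
det = -50.524·78.424 − 101.764·3.626 = -4331.290440
x = (-813.971548·78.424 − 101.764·698.582836) / -4331.290440 = 31.151337
y = (-50.524·698.582836 − -813.971548·3.626) / -4331.290440 = 7.467460
|P − Q| = √((31.151337 − 12.882)² + (7.467460 − -30.303)²) = 41.956839

41.957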